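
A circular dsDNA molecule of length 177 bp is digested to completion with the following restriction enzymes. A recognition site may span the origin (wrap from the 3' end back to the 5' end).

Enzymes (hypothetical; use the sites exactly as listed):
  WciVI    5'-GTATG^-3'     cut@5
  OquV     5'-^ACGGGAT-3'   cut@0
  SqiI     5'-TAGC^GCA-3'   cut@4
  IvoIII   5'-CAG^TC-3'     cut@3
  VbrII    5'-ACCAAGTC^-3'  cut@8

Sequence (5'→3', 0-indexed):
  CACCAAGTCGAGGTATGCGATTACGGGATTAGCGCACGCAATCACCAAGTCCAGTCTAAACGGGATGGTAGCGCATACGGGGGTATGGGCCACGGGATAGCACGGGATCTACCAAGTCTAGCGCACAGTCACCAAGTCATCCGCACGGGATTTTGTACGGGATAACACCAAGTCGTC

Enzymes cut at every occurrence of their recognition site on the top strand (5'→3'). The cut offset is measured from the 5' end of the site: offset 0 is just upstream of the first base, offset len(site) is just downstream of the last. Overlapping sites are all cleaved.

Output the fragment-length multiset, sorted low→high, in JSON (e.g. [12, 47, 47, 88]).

Site scan:
  WciVI (GTATG, off=5): starts [12, 82] → cuts [17, 87]
  OquV (ACGGGAT, off=0): starts [22, 59, 91, 101, 144, 156] → cuts [22, 59, 91, 101, 144, 156]
  SqiI (TAGCGCA, off=4): starts [29, 68, 118] → cuts [33, 72, 122]
  IvoIII (CAGTC, off=3): starts [51, 125] → cuts [54, 128]
  VbrII (ACCAAGTC, off=8): starts [1, 43, 110, 130, 166] → cuts [9, 51, 118, 138, 174]

All cut coordinates (distinct, sorted): [9, 17, 22, 33, 51, 54, 59, 72, 87, 91, 101, 118, 122, 128, 138, 144, 156, 174]

Fragments:
  9→17: 8 bp
  17→22: 5 bp
  22→33: 11 bp
  33→51: 18 bp
  51→54: 3 bp
  54→59: 5 bp
  59→72: 13 bp
  72→87: 15 bp
  87→91: 4 bp
  91→101: 10 bp
  101→118: 17 bp
  118→122: 4 bp
  122→128: 6 bp
  128→138: 10 bp
  138→144: 6 bp
  144→156: 12 bp
  156→174: 18 bp
  174→9 (wrap): 177-174+9 = 12 bp

[3,4,4,5,5,6,6,8,10,10,11,12,12,13,15,17,18,18]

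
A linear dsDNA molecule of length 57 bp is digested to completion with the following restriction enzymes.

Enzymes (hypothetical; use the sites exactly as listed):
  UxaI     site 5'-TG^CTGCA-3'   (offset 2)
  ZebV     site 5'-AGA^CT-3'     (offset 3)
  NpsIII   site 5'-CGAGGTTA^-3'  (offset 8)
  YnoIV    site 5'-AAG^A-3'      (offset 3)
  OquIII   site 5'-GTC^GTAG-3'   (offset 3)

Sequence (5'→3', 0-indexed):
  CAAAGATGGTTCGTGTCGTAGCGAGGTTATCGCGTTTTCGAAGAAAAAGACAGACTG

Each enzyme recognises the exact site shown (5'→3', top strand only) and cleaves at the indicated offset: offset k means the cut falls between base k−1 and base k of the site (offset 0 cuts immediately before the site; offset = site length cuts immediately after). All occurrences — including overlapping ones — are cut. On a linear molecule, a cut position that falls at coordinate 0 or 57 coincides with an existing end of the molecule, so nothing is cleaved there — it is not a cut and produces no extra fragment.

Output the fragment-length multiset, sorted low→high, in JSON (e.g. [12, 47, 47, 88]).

Per-enzyme occurrences:
  UxaI (TGCTGCA, off=2): no sites
  ZebV AGACT/3: at [51] ⇒ [54]
  NpsIII CGAGGTTA/8: at [21] ⇒ [29]
  YnoIV AAGA/3: at [2, 40, 46] ⇒ [5, 43, 49]
  OquIII GTCGTAG/3: at [14] ⇒ [17]

All cut coordinates (distinct, sorted): [5, 17, 29, 43, 49, 54]

Fragment lengths:
  [0,5): 5 bp
  [5,17): 12 bp
  [17,29): 12 bp
  [29,43): 14 bp
  [43,49): 6 bp
  [49,54): 5 bp
  [54,57): 3 bp

[3,5,5,6,12,12,14]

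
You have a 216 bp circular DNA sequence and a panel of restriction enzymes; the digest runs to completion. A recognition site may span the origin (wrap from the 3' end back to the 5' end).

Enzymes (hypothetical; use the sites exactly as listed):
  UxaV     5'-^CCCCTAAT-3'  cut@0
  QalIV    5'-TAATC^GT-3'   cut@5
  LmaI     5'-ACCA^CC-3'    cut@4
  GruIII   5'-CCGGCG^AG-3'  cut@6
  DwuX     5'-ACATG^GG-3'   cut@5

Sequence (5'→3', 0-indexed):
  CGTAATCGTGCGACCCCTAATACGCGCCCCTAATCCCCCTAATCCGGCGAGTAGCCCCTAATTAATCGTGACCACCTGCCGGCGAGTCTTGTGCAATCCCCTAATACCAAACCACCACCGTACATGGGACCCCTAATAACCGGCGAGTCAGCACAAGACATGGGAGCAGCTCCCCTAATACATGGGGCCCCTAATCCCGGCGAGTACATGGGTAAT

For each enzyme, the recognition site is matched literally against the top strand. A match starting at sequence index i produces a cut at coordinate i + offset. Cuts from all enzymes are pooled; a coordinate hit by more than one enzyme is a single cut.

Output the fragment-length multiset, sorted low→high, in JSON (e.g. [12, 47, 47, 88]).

[3,3,3,5,6,6,7,7,8,9,9,9,10,13,13,13,13,14,15,16,17,17]

Site scan:
  UxaV CCCCTAAT/0: at [13, 26, 35, 54, 97, 129, 171, 187] ⇒ [13, 26, 35, 54, 97, 129, 171, 187]
  QalIV TAATCGT/5: at [2, 62, 212] ⇒ [1, 7, 67]
  LmaI ACCACC/4: at [70, 110, 113] ⇒ [74, 114, 117]
  GruIII CCGGCGAG/6: at [43, 78, 139, 196] ⇒ [49, 84, 145, 202]
  DwuX ACATGGG/5: at [121, 157, 179, 205] ⇒ [126, 162, 184, 210]

Pooled cuts: [1, 7, 13, 26, 35, 49, 54, 67, 74, 84, 97, 114, 117, 126, 129, 145, 162, 171, 184, 187, 202, 210]

Fragments:
  1→7: 6 bp
  7→13: 6 bp
  13→26: 13 bp
  26→35: 9 bp
  35→49: 14 bp
  49→54: 5 bp
  54→67: 13 bp
  67→74: 7 bp
  74→84: 10 bp
  84→97: 13 bp
  97→114: 17 bp
  114→117: 3 bp
  117→126: 9 bp
  126→129: 3 bp
  129→145: 16 bp
  145→162: 17 bp
  162→171: 9 bp
  171→184: 13 bp
  184→187: 3 bp
  187→202: 15 bp
  202→210: 8 bp
  210→1 (wrap): 216-210+1 = 7 bp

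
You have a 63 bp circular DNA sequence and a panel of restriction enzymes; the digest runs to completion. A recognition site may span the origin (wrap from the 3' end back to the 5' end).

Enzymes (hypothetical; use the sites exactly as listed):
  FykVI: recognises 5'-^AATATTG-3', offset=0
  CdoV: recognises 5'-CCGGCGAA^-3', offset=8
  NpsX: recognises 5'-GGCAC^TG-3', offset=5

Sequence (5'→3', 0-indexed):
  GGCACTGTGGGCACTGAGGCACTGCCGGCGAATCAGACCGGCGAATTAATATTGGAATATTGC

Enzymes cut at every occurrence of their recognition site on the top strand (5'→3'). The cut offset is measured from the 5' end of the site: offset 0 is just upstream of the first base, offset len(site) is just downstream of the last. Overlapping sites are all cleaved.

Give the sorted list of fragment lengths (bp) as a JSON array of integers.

[2,8,8,9,10,13,13]

Scan for sites:
  FykVI AATATTG/0: at [47, 55] ⇒ [47, 55]
  CdoV CCGGCGAA/8: at [24, 37] ⇒ [32, 45]
  NpsX GGCACTG/5: at [0, 9, 17] ⇒ [5, 14, 22]

Pooled cuts: [5, 14, 22, 32, 45, 47, 55]

Fragments:
  5→14: 9 bp
  14→22: 8 bp
  22→32: 10 bp
  32→45: 13 bp
  45→47: 2 bp
  47→55: 8 bp
  55→5 (wrap): 63-55+5 = 13 bp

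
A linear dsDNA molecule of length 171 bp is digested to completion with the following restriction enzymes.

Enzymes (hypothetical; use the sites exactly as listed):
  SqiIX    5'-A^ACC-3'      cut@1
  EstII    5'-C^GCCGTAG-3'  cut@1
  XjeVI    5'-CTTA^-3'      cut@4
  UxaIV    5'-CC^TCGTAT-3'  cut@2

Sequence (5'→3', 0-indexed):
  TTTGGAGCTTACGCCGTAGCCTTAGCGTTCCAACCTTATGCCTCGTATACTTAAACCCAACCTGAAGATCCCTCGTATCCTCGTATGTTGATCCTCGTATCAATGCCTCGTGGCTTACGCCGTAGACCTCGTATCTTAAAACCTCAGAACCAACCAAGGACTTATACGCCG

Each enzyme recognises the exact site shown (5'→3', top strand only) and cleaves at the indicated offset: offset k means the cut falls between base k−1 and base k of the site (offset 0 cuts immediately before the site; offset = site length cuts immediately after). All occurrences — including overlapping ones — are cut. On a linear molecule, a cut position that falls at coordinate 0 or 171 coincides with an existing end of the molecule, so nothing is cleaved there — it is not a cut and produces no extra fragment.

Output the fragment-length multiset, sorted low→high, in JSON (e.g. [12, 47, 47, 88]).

Per-enzyme occurrences:
  SqiIX AACC/1: at [31, 53, 58, 139, 147, 151] ⇒ [32, 54, 59, 140, 148, 152]
  EstII CGCCGTAG/1: at [11, 117] ⇒ [12, 118]
  XjeVI CTTA/4: at [7, 20, 34, 49, 113, 134, 160] ⇒ [11, 24, 38, 53, 117, 138, 164]
  UxaIV CCTCGTAT/2: at [40, 70, 78, 92, 126] ⇒ [42, 72, 80, 94, 128]

Pooled cuts: [11, 12, 24, 32, 38, 42, 53, 54, 59, 72, 80, 94, 117, 118, 128, 138, 140, 148, 152, 164]

Fragments:
  [0,11): 11 bp
  [11,12): 1 bp
  [12,24): 12 bp
  [24,32): 8 bp
  [32,38): 6 bp
  [38,42): 4 bp
  [42,53): 11 bp
  [53,54): 1 bp
  [54,59): 5 bp
  [59,72): 13 bp
  [72,80): 8 bp
  [80,94): 14 bp
  [94,117): 23 bp
  [117,118): 1 bp
  [118,128): 10 bp
  [128,138): 10 bp
  [138,140): 2 bp
  [140,148): 8 bp
  [148,152): 4 bp
  [152,164): 12 bp
  [164,171): 7 bp

[1,1,1,2,4,4,5,6,7,8,8,8,10,10,11,11,12,12,13,14,23]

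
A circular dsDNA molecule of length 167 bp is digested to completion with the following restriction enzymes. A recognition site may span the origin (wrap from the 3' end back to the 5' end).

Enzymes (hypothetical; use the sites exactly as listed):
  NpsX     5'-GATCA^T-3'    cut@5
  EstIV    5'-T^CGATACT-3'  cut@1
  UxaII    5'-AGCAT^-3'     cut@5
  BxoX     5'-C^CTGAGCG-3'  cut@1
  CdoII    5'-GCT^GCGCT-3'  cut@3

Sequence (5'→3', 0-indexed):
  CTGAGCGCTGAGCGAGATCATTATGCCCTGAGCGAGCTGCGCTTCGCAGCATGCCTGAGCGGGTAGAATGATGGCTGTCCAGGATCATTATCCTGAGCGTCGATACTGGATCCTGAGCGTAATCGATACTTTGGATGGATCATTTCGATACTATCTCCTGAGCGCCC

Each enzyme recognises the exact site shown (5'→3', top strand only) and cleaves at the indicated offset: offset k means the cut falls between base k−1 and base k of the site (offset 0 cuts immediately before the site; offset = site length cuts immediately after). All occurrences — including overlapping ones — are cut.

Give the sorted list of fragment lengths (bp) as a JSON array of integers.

[2,3,5,7,8,10,11,11,12,12,14,19,20,33]

Per-enzyme occurrences:
  NpsX GATCAT/5: at [15, 82, 137] ⇒ [20, 87, 142]
  EstIV TCGATACT/1: at [99, 122, 144] ⇒ [100, 123, 145]
  UxaII AGCAT/5: at [47] ⇒ [52]
  BxoX CCTGAGCG/1: at [26, 53, 91, 111, 156, 166] ⇒ [0, 27, 54, 92, 112, 157]
  CdoII GCTGCGCT/3: at [35] ⇒ [38]

All cut coordinates (distinct, sorted): [0, 20, 27, 38, 52, 54, 87, 92, 100, 112, 123, 142, 145, 157]

Fragment lengths:
  0→20: 20 bp
  20→27: 7 bp
  27→38: 11 bp
  38→52: 14 bp
  52→54: 2 bp
  54→87: 33 bp
  87→92: 5 bp
  92→100: 8 bp
  100→112: 12 bp
  112→123: 11 bp
  123→142: 19 bp
  142→145: 3 bp
  145→157: 12 bp
  157→0 (wrap): 167-157+0 = 10 bp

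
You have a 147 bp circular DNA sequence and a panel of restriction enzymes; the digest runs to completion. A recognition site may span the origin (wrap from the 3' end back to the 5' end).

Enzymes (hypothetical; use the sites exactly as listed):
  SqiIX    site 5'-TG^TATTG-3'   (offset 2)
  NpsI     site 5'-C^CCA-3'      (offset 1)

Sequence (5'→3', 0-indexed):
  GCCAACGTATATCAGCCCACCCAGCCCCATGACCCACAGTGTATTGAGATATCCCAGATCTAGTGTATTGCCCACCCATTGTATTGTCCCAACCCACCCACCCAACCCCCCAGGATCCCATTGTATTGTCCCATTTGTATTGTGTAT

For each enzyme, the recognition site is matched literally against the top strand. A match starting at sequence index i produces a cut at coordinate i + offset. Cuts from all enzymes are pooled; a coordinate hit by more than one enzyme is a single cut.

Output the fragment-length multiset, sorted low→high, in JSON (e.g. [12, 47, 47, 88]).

Scan for sites:
  SqiIX (TGTATTG, off=2): starts [39, 63, 79, 121, 135] → cuts [41, 65, 81, 123, 137]
  NpsI (CCCA, off=1): starts [15, 19, 25, 32, 52, 70, 74, 87, 92, 96, 100, 108, 116, 129] → cuts [16, 20, 26, 33, 53, 71, 75, 88, 93, 97, 101, 109, 117, 130]

All cut coordinates (distinct, sorted): [16, 20, 26, 33, 41, 53, 65, 71, 75, 81, 88, 93, 97, 101, 109, 117, 123, 130, 137]

Fragment lengths:
  16→20: 4 bp
  20→26: 6 bp
  26→33: 7 bp
  33→41: 8 bp
  41→53: 12 bp
  53→65: 12 bp
  65→71: 6 bp
  71→75: 4 bp
  75→81: 6 bp
  81→88: 7 bp
  88→93: 5 bp
  93→97: 4 bp
  97→101: 4 bp
  101→109: 8 bp
  109→117: 8 bp
  117→123: 6 bp
  123→130: 7 bp
  130→137: 7 bp
  137→16 (wrap): 147-137+16 = 26 bp

[4,4,4,4,5,6,6,6,6,7,7,7,7,8,8,8,12,12,26]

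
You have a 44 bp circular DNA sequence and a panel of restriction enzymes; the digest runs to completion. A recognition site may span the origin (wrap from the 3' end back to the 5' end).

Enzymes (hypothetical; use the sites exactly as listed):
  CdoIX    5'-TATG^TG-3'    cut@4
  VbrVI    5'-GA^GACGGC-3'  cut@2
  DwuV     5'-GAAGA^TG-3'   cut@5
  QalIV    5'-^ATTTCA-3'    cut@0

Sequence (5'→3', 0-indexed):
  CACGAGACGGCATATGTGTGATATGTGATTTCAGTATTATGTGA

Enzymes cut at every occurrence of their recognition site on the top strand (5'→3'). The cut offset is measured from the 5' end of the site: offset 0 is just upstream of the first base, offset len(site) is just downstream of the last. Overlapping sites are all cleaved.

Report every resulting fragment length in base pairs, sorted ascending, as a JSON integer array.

Site scan:
  CdoIX TATGTG/4: at [12, 21, 37] ⇒ [16, 25, 41]
  VbrVI GAGACGGC/2: at [3] ⇒ [5]
  DwuV (GAAGATG, off=5): no sites
  QalIV ATTTCA/0: at [27] ⇒ [27]

All cut coordinates (distinct, sorted): [5, 16, 25, 27, 41]

Fragment lengths:
  5→16: 11 bp
  16→25: 9 bp
  25→27: 2 bp
  27→41: 14 bp
  41→5 (wrap): 44-41+5 = 8 bp

[2,8,9,11,14]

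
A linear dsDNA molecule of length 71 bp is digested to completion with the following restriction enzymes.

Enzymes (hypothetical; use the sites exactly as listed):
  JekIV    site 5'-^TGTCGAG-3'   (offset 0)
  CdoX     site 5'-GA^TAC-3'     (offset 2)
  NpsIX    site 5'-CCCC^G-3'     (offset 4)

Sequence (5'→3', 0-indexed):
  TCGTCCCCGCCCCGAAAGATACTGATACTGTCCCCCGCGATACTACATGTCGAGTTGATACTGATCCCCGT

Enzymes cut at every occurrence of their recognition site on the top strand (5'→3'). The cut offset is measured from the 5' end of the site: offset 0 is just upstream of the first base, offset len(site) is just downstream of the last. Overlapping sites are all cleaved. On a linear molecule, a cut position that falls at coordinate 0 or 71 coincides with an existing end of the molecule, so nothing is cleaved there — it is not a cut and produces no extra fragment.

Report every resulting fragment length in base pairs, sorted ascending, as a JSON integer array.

[2,4,5,6,6,7,8,11,11,11]

Site scan:
  JekIV TGTCGAG/0: at [47] ⇒ [47]
  CdoX GATAC/2: at [17, 23, 38, 56] ⇒ [19, 25, 40, 58]
  NpsIX CCCCG/4: at [4, 9, 32, 65] ⇒ [8, 13, 36, 69]

Pooled cuts: [8, 13, 19, 25, 36, 40, 47, 58, 69]

Fragments:
  [0,8): 8 bp
  [8,13): 5 bp
  [13,19): 6 bp
  [19,25): 6 bp
  [25,36): 11 bp
  [36,40): 4 bp
  [40,47): 7 bp
  [47,58): 11 bp
  [58,69): 11 bp
  [69,71): 2 bp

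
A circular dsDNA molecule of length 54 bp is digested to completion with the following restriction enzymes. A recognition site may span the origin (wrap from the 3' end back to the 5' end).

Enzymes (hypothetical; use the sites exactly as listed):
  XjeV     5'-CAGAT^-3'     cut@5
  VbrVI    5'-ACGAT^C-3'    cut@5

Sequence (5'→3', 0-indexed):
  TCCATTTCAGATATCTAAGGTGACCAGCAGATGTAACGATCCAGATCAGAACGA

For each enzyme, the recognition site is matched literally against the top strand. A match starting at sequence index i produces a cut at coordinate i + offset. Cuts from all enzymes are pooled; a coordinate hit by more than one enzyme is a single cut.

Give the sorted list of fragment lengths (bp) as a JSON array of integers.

Site scan:
  XjeV CAGAT/5: at [7, 27, 41] ⇒ [12, 32, 46]
  VbrVI ACGATC/5: at [35, 50] ⇒ [1, 40]

Pooled cuts: [1, 12, 32, 40, 46]

Fragment lengths:
  1→12: 11 bp
  12→32: 20 bp
  32→40: 8 bp
  40→46: 6 bp
  46→1 (wrap): 54-46+1 = 9 bp

[6,8,9,11,20]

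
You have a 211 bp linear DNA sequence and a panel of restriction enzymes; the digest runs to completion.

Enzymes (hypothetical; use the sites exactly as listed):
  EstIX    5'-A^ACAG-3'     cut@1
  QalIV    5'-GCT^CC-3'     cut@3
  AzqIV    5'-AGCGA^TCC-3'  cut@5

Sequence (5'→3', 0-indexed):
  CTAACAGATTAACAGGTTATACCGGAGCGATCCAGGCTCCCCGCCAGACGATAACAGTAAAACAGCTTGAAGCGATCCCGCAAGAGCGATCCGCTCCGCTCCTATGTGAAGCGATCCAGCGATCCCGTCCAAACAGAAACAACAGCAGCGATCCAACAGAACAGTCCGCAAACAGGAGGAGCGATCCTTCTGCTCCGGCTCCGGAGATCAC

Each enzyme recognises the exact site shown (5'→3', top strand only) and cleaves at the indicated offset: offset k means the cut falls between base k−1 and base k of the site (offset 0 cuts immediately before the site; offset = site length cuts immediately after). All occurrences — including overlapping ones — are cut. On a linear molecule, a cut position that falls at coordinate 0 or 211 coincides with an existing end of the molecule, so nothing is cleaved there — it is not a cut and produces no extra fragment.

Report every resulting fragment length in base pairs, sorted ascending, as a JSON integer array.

[3,4,5,5,6,6,8,8,8,8,9,10,10,10,11,11,13,14,14,14,15,19]

Scan for sites:
  EstIX (AACAG, off=1): starts [2, 10, 52, 60, 131, 140, 154, 159, 170] → cuts [3, 11, 53, 61, 132, 141, 155, 160, 171]
  QalIV (GCTCC, off=3): starts [35, 92, 97, 191, 197] → cuts [38, 95, 100, 194, 200]
  AzqIV (AGCGATCC, off=5): starts [25, 70, 84, 109, 117, 146, 179] → cuts [30, 75, 89, 114, 122, 151, 184]

Pooled cuts: [3, 11, 30, 38, 53, 61, 75, 89, 95, 100, 114, 122, 132, 141, 151, 155, 160, 171, 184, 194, 200]

Fragment lengths:
  [0,3): 3 bp
  [3,11): 8 bp
  [11,30): 19 bp
  [30,38): 8 bp
  [38,53): 15 bp
  [53,61): 8 bp
  [61,75): 14 bp
  [75,89): 14 bp
  [89,95): 6 bp
  [95,100): 5 bp
  [100,114): 14 bp
  [114,122): 8 bp
  [122,132): 10 bp
  [132,141): 9 bp
  [141,151): 10 bp
  [151,155): 4 bp
  [155,160): 5 bp
  [160,171): 11 bp
  [171,184): 13 bp
  [184,194): 10 bp
  [194,200): 6 bp
  [200,211): 11 bp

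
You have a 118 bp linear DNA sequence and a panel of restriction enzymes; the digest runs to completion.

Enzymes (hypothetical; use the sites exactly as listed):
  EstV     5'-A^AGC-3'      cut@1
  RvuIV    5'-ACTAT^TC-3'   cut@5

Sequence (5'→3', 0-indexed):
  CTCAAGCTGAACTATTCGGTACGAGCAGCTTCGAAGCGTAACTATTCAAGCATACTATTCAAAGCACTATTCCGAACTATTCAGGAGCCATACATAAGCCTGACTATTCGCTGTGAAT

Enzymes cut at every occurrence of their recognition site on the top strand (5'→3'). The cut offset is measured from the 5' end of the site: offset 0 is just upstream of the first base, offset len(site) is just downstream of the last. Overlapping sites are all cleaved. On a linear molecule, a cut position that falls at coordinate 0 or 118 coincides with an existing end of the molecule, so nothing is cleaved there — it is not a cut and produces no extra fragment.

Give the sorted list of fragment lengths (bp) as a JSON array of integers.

[3,4,4,8,10,10,11,11,11,11,16,19]

Per-enzyme occurrences:
  EstV (AAGC, off=1): starts [3, 33, 47, 61, 95] → cuts [4, 34, 48, 62, 96]
  RvuIV (ACTATTC, off=5): starts [10, 40, 53, 65, 75, 102] → cuts [15, 45, 58, 70, 80, 107]

All cut coordinates (distinct, sorted): [4, 15, 34, 45, 48, 58, 62, 70, 80, 96, 107]

Fragments:
  [0,4): 4 bp
  [4,15): 11 bp
  [15,34): 19 bp
  [34,45): 11 bp
  [45,48): 3 bp
  [48,58): 10 bp
  [58,62): 4 bp
  [62,70): 8 bp
  [70,80): 10 bp
  [80,96): 16 bp
  [96,107): 11 bp
  [107,118): 11 bp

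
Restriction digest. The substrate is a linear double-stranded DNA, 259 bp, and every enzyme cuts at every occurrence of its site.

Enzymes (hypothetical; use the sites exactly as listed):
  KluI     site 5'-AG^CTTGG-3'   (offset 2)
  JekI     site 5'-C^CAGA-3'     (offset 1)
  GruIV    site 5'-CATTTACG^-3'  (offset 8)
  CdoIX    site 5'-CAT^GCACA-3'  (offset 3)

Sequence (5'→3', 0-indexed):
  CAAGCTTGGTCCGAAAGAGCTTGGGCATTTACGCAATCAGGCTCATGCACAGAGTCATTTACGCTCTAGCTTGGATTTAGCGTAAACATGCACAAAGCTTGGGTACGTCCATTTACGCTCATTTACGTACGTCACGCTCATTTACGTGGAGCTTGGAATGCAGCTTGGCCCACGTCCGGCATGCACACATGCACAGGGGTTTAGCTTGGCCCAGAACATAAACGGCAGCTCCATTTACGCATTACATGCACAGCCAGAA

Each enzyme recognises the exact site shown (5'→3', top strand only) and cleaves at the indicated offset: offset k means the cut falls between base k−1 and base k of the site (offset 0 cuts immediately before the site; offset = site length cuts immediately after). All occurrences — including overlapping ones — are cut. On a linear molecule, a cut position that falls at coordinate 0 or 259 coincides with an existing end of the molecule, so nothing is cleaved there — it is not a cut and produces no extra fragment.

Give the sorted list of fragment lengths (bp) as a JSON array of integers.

Per-enzyme occurrences:
  KluI (AGCTTGG, off=2): starts [2, 17, 67, 95, 149, 161, 202] → cuts [4, 19, 69, 97, 151, 163, 204]
  JekI (CCAGA, off=1): starts [210, 253] → cuts [211, 254]
  GruIV (CATTTACG, off=8): starts [25, 55, 109, 119, 138, 231] → cuts [33, 63, 117, 127, 146, 239]
  CdoIX (CATGCACA, off=3): starts [43, 86, 179, 187, 244] → cuts [46, 89, 182, 190, 247]

Pooled cuts: [4, 19, 33, 46, 63, 69, 89, 97, 117, 127, 146, 151, 163, 182, 190, 204, 211, 239, 247, 254]

Fragment lengths:
  [0,4): 4 bp
  [4,19): 15 bp
  [19,33): 14 bp
  [33,46): 13 bp
  [46,63): 17 bp
  [63,69): 6 bp
  [69,89): 20 bp
  [89,97): 8 bp
  [97,117): 20 bp
  [117,127): 10 bp
  [127,146): 19 bp
  [146,151): 5 bp
  [151,163): 12 bp
  [163,182): 19 bp
  [182,190): 8 bp
  [190,204): 14 bp
  [204,211): 7 bp
  [211,239): 28 bp
  [239,247): 8 bp
  [247,254): 7 bp
  [254,259): 5 bp

[4,5,5,6,7,7,8,8,8,10,12,13,14,14,15,17,19,19,20,20,28]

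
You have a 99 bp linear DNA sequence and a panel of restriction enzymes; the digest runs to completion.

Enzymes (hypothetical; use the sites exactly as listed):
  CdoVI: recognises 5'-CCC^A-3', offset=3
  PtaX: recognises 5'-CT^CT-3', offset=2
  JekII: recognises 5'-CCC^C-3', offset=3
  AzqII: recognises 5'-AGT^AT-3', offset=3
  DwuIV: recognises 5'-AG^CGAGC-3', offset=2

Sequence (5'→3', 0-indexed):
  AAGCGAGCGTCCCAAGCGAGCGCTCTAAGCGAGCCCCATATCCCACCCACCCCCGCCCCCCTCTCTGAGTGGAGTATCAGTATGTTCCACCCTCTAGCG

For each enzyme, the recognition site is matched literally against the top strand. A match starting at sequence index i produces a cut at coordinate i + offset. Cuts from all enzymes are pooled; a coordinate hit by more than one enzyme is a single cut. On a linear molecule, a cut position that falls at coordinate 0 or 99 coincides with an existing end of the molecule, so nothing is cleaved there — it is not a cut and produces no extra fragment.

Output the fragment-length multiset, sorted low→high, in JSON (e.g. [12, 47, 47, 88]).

Per-enzyme occurrences:
  CdoVI CCCA/3: at [10, 34, 41, 45] ⇒ [13, 37, 44, 48]
  PtaX CTCT/2: at [22, 60, 62, 91] ⇒ [24, 62, 64, 93]
  JekII CCCC/3: at [33, 49, 50, 55, 56, 57] ⇒ [36, 52, 53, 58, 59, 60]
  AzqII AGTAT/3: at [72, 78] ⇒ [75, 81]
  DwuIV AGCGAGC/2: at [1, 14, 27] ⇒ [3, 16, 29]

All cut coordinates (distinct, sorted): [3, 13, 16, 24, 29, 36, 37, 44, 48, 52, 53, 58, 59, 60, 62, 64, 75, 81, 93]

Fragment lengths:
  [0,3): 3 bp
  [3,13): 10 bp
  [13,16): 3 bp
  [16,24): 8 bp
  [24,29): 5 bp
  [29,36): 7 bp
  [36,37): 1 bp
  [37,44): 7 bp
  [44,48): 4 bp
  [48,52): 4 bp
  [52,53): 1 bp
  [53,58): 5 bp
  [58,59): 1 bp
  [59,60): 1 bp
  [60,62): 2 bp
  [62,64): 2 bp
  [64,75): 11 bp
  [75,81): 6 bp
  [81,93): 12 bp
  [93,99): 6 bp

[1,1,1,1,2,2,3,3,4,4,5,5,6,6,7,7,8,10,11,12]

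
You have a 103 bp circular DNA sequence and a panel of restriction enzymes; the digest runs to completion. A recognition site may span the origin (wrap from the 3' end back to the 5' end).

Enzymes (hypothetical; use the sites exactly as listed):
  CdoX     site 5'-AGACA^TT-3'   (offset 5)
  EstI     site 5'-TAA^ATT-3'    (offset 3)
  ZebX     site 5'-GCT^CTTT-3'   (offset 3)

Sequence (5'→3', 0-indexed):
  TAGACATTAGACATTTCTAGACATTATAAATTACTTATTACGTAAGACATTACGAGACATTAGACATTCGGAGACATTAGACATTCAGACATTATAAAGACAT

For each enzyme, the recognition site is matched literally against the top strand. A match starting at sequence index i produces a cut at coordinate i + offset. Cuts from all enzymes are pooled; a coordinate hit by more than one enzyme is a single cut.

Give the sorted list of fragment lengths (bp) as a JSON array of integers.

Per-enzyme occurrences:
  CdoX (AGACATT, off=5): starts [1, 8, 18, 44, 54, 61, 71, 78, 86, 97] → cuts [6, 13, 23, 49, 59, 66, 76, 83, 91, 102]
  EstI (TAAATT, off=3): starts [26] → cuts [29]
  ZebX (GCTCTTT, off=3): no sites

All cut coordinates (distinct, sorted): [6, 13, 23, 29, 49, 59, 66, 76, 83, 91, 102]

Fragment lengths:
  6→13: 7 bp
  13→23: 10 bp
  23→29: 6 bp
  29→49: 20 bp
  49→59: 10 bp
  59→66: 7 bp
  66→76: 10 bp
  76→83: 7 bp
  83→91: 8 bp
  91→102: 11 bp
  102→6 (wrap): 103-102+6 = 7 bp

[6,7,7,7,7,8,10,10,10,11,20]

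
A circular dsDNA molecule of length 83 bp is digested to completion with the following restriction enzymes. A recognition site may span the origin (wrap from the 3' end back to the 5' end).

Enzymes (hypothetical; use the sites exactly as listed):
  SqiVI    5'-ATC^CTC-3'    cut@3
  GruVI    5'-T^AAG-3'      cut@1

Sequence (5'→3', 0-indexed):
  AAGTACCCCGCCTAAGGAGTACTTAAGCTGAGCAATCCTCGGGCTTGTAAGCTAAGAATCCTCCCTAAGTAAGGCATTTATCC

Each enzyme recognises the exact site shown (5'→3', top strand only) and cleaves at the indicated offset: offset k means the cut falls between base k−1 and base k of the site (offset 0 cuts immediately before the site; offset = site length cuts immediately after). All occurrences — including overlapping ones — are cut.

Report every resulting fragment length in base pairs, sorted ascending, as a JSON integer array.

Per-enzyme occurrences:
  SqiVI (ATCCTC, off=3): starts [34, 57] → cuts [37, 60]
  GruVI (TAAG, off=1): starts [12, 23, 47, 52, 65, 69] → cuts [13, 24, 48, 53, 66, 70]

All cut coordinates (distinct, sorted): [13, 24, 37, 48, 53, 60, 66, 70]

Fragments:
  13→24: 11 bp
  24→37: 13 bp
  37→48: 11 bp
  48→53: 5 bp
  53→60: 7 bp
  60→66: 6 bp
  66→70: 4 bp
  70→13 (wrap): 83-70+13 = 26 bp

[4,5,6,7,11,11,13,26]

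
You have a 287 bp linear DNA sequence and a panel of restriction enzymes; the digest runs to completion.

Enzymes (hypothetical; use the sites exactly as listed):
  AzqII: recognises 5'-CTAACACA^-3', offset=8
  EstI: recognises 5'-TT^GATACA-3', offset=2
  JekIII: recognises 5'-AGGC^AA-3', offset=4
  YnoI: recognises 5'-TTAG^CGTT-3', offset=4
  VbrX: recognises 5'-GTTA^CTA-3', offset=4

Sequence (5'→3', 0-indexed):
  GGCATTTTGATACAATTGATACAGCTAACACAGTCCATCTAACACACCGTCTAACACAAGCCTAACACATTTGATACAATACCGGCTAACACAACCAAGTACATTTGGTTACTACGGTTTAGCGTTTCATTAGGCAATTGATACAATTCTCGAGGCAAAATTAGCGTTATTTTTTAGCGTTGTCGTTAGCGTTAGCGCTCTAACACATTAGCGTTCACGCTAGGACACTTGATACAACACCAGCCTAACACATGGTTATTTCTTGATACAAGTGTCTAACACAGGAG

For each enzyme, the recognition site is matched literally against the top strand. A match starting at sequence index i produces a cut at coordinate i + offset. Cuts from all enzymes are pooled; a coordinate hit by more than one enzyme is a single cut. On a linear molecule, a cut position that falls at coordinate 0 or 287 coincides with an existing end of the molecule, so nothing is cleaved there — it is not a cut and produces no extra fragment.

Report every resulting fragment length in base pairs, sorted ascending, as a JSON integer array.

Site scan:
  AzqII (CTAACACA, off=8): starts [24, 38, 50, 61, 85, 199, 244, 275] → cuts [32, 46, 58, 69, 93, 207, 252, 283]
  EstI (TTGATACA, off=2): starts [6, 15, 70, 137, 228, 262] → cuts [8, 17, 72, 139, 230, 264]
  JekIII (AGGCAA, off=4): starts [131, 152] → cuts [135, 156]
  YnoI (TTAGCGTT, off=4): starts [118, 160, 173, 185, 207] → cuts [122, 164, 177, 189, 211]
  VbrX (GTTACTA, off=4): starts [107] → cuts [111]

All cut coordinates (distinct, sorted): [8, 17, 32, 46, 58, 69, 72, 93, 111, 122, 135, 139, 156, 164, 177, 189, 207, 211, 230, 252, 264, 283]

Fragment lengths:
  [0,8): 8 bp
  [8,17): 9 bp
  [17,32): 15 bp
  [32,46): 14 bp
  [46,58): 12 bp
  [58,69): 11 bp
  [69,72): 3 bp
  [72,93): 21 bp
  [93,111): 18 bp
  [111,122): 11 bp
  [122,135): 13 bp
  [135,139): 4 bp
  [139,156): 17 bp
  [156,164): 8 bp
  [164,177): 13 bp
  [177,189): 12 bp
  [189,207): 18 bp
  [207,211): 4 bp
  [211,230): 19 bp
  [230,252): 22 bp
  [252,264): 12 bp
  [264,283): 19 bp
  [283,287): 4 bp

[3,4,4,4,8,8,9,11,11,12,12,12,13,13,14,15,17,18,18,19,19,21,22]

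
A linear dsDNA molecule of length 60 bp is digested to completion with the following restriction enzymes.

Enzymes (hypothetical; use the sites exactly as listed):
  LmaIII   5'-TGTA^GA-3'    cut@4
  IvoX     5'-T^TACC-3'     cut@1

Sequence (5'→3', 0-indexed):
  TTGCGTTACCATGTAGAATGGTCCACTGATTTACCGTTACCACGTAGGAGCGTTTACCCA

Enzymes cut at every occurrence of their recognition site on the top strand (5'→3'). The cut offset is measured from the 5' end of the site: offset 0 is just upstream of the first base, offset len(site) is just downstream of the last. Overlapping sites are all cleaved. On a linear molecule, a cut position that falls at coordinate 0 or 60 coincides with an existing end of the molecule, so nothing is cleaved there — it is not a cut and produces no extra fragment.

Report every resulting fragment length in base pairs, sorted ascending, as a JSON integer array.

Scan for sites:
  LmaIII TGTAGA/4: at [11] ⇒ [15]
  IvoX TTACC/1: at [5, 30, 36, 53] ⇒ [6, 31, 37, 54]

All cut coordinates (distinct, sorted): [6, 15, 31, 37, 54]

Fragments:
  [0,6): 6 bp
  [6,15): 9 bp
  [15,31): 16 bp
  [31,37): 6 bp
  [37,54): 17 bp
  [54,60): 6 bp

[6,6,6,9,16,17]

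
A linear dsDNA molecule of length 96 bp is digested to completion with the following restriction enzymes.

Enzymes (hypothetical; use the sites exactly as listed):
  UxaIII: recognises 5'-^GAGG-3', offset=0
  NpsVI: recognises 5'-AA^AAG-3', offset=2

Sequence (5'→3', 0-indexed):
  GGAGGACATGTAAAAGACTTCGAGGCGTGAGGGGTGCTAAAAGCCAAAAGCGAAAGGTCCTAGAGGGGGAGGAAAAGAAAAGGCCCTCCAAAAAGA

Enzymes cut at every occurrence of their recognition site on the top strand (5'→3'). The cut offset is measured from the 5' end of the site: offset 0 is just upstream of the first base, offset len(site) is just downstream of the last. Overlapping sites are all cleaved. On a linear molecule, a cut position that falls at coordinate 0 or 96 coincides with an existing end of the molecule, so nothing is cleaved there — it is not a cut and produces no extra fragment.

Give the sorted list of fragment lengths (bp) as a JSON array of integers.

Site scan:
  UxaIII (GAGG, off=0): starts [1, 21, 28, 62, 68] → cuts [1, 21, 28, 62, 68]
  NpsVI (AAAAG, off=2): starts [11, 38, 45, 72, 77, 90] → cuts [13, 40, 47, 74, 79, 92]

Pooled cuts: [1, 13, 21, 28, 40, 47, 62, 68, 74, 79, 92]

Fragment lengths:
  [0,1): 1 bp
  [1,13): 12 bp
  [13,21): 8 bp
  [21,28): 7 bp
  [28,40): 12 bp
  [40,47): 7 bp
  [47,62): 15 bp
  [62,68): 6 bp
  [68,74): 6 bp
  [74,79): 5 bp
  [79,92): 13 bp
  [92,96): 4 bp

[1,4,5,6,6,7,7,8,12,12,13,15]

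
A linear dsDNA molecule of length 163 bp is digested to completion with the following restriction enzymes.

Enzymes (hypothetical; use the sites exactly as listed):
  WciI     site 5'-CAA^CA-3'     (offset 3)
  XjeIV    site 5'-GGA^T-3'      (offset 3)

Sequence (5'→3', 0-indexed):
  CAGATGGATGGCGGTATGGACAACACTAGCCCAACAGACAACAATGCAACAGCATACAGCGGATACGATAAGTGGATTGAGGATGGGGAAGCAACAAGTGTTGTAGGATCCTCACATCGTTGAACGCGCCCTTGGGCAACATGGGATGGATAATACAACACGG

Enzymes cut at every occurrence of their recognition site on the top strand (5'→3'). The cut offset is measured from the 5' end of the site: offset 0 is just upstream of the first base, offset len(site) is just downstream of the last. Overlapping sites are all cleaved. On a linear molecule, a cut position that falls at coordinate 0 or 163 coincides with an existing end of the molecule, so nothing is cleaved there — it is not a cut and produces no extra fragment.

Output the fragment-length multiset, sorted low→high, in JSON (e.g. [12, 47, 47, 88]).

[4,5,7,7,7,8,8,8,11,11,13,14,14,15,31]

Per-enzyme occurrences:
  WciI (CAACA, off=3): starts [20, 31, 38, 46, 91, 136, 155] → cuts [23, 34, 41, 49, 94, 139, 158]
  XjeIV (GGAT, off=3): starts [5, 60, 73, 80, 105, 143, 147] → cuts [8, 63, 76, 83, 108, 146, 150]

All cut coordinates (distinct, sorted): [8, 23, 34, 41, 49, 63, 76, 83, 94, 108, 139, 146, 150, 158]

Fragment lengths:
  [0,8): 8 bp
  [8,23): 15 bp
  [23,34): 11 bp
  [34,41): 7 bp
  [41,49): 8 bp
  [49,63): 14 bp
  [63,76): 13 bp
  [76,83): 7 bp
  [83,94): 11 bp
  [94,108): 14 bp
  [108,139): 31 bp
  [139,146): 7 bp
  [146,150): 4 bp
  [150,158): 8 bp
  [158,163): 5 bp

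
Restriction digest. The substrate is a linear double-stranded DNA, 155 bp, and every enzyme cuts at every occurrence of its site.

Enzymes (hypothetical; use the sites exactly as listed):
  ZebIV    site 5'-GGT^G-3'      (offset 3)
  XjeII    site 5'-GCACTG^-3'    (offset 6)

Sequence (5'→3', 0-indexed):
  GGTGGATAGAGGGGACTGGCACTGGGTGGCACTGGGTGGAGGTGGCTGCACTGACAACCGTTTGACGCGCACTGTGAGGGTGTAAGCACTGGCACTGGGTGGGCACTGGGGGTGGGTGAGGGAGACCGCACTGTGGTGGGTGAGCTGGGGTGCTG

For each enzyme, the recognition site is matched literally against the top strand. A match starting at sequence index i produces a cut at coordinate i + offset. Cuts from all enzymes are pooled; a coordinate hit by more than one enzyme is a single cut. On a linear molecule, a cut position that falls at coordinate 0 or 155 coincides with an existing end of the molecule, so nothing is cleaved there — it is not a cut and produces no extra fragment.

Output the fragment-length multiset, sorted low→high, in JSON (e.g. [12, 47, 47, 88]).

Site scan:
  ZebIV GGTG/3: at [0, 24, 34, 40, 78, 97, 110, 114, 134, 138, 148] ⇒ [3, 27, 37, 43, 81, 100, 113, 117, 137, 141, 151]
  XjeII GCACTG/6: at [18, 28, 47, 68, 85, 91, 102, 127] ⇒ [24, 34, 53, 74, 91, 97, 108, 133]

All cut coordinates (distinct, sorted): [3, 24, 27, 34, 37, 43, 53, 74, 81, 91, 97, 100, 108, 113, 117, 133, 137, 141, 151]

Fragments:
  [0,3): 3 bp
  [3,24): 21 bp
  [24,27): 3 bp
  [27,34): 7 bp
  [34,37): 3 bp
  [37,43): 6 bp
  [43,53): 10 bp
  [53,74): 21 bp
  [74,81): 7 bp
  [81,91): 10 bp
  [91,97): 6 bp
  [97,100): 3 bp
  [100,108): 8 bp
  [108,113): 5 bp
  [113,117): 4 bp
  [117,133): 16 bp
  [133,137): 4 bp
  [137,141): 4 bp
  [141,151): 10 bp
  [151,155): 4 bp

[3,3,3,3,4,4,4,4,5,6,6,7,7,8,10,10,10,16,21,21]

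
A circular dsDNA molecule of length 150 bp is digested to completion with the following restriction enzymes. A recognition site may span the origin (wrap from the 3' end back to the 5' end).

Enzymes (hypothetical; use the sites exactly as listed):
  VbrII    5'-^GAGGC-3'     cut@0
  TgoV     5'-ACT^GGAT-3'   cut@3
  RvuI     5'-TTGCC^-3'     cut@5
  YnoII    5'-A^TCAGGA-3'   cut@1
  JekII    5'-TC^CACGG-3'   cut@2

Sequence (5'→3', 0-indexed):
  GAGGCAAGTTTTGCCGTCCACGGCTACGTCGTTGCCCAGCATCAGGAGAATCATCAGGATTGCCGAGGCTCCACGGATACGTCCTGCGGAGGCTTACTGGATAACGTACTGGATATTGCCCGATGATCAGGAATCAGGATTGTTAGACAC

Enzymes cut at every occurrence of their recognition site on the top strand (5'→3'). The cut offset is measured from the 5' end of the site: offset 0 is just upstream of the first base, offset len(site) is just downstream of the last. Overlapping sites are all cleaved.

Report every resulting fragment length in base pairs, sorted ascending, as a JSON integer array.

[3,5,6,7,7,10,10,11,12,12,15,17,17,18]

Per-enzyme occurrences:
  VbrII (GAGGC, off=0): starts [0, 64, 88] → cuts [0, 64, 88]
  TgoV (ACTGGAT, off=3): starts [95, 107] → cuts [98, 110]
  RvuI (TTGCC, off=5): starts [10, 31, 59, 115] → cuts [15, 36, 64, 120]
  YnoII (ATCAGGA, off=1): starts [40, 52, 125, 132] → cuts [41, 53, 126, 133]
  JekII (TCCACGG, off=2): starts [16, 69] → cuts [18, 71]

Pooled cuts: [0, 15, 18, 36, 41, 53, 64, 71, 88, 98, 110, 120, 126, 133]

Fragment lengths:
  0→15: 15 bp
  15→18: 3 bp
  18→36: 18 bp
  36→41: 5 bp
  41→53: 12 bp
  53→64: 11 bp
  64→71: 7 bp
  71→88: 17 bp
  88→98: 10 bp
  98→110: 12 bp
  110→120: 10 bp
  120→126: 6 bp
  126→133: 7 bp
  133→0 (wrap): 150-133+0 = 17 bp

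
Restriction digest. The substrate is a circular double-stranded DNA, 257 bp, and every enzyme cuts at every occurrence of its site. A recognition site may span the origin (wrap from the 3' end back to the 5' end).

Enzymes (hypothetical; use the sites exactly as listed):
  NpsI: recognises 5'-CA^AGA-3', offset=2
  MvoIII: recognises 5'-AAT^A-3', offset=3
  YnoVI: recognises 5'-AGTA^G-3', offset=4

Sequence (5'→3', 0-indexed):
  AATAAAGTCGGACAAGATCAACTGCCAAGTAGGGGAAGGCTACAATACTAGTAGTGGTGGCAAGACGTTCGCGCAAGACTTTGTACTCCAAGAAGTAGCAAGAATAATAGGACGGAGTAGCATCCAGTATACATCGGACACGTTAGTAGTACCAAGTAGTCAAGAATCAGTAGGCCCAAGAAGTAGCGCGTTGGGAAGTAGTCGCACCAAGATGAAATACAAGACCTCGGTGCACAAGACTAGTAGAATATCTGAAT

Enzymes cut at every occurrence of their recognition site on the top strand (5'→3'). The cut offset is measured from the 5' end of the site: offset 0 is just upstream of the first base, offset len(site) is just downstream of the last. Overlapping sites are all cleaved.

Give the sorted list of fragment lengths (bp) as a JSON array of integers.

Scan for sites:
  NpsI CAAGA/2: at [12, 60, 73, 88, 98, 160, 176, 207, 219, 234] ⇒ [14, 62, 75, 90, 100, 162, 178, 209, 221, 236]
  MvoIII AATA/3: at [0, 43, 102, 105, 215, 246, 254] ⇒ [0, 3, 46, 105, 108, 218, 249]
  YnoVI AGTAG/4: at [27, 49, 93, 115, 144, 154, 168, 181, 196, 241] ⇒ [31, 53, 97, 119, 148, 158, 172, 185, 200, 245]

All cut coordinates (distinct, sorted): [0, 3, 14, 31, 46, 53, 62, 75, 90, 97, 100, 105, 108, 119, 148, 158, 162, 172, 178, 185, 200, 209, 218, 221, 236, 245, 249]

Fragment lengths:
  0→3: 3 bp
  3→14: 11 bp
  14→31: 17 bp
  31→46: 15 bp
  46→53: 7 bp
  53→62: 9 bp
  62→75: 13 bp
  75→90: 15 bp
  90→97: 7 bp
  97→100: 3 bp
  100→105: 5 bp
  105→108: 3 bp
  108→119: 11 bp
  119→148: 29 bp
  148→158: 10 bp
  158→162: 4 bp
  162→172: 10 bp
  172→178: 6 bp
  178→185: 7 bp
  185→200: 15 bp
  200→209: 9 bp
  209→218: 9 bp
  218→221: 3 bp
  221→236: 15 bp
  236→245: 9 bp
  245→249: 4 bp
  249→0 (wrap): 257-249+0 = 8 bp

[3,3,3,3,4,4,5,6,7,7,7,8,9,9,9,9,10,10,11,11,13,15,15,15,15,17,29]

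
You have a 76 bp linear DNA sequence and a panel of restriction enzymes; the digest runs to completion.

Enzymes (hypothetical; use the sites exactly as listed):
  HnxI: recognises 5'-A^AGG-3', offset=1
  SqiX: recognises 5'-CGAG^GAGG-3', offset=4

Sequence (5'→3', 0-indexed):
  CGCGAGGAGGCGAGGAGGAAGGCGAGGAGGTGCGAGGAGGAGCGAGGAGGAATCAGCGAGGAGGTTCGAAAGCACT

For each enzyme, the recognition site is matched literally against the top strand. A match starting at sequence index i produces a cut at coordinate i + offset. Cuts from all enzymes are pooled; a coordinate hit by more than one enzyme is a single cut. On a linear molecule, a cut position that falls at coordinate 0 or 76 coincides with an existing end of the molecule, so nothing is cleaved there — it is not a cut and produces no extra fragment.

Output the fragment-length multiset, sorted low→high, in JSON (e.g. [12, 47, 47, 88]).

[5,6,7,8,10,10,14,16]

Per-enzyme occurrences:
  HnxI AAGG/1: at [18] ⇒ [19]
  SqiX CGAGGAGG/4: at [2, 10, 22, 32, 42, 56] ⇒ [6, 14, 26, 36, 46, 60]

All cut coordinates (distinct, sorted): [6, 14, 19, 26, 36, 46, 60]

Fragments:
  [0,6): 6 bp
  [6,14): 8 bp
  [14,19): 5 bp
  [19,26): 7 bp
  [26,36): 10 bp
  [36,46): 10 bp
  [46,60): 14 bp
  [60,76): 16 bp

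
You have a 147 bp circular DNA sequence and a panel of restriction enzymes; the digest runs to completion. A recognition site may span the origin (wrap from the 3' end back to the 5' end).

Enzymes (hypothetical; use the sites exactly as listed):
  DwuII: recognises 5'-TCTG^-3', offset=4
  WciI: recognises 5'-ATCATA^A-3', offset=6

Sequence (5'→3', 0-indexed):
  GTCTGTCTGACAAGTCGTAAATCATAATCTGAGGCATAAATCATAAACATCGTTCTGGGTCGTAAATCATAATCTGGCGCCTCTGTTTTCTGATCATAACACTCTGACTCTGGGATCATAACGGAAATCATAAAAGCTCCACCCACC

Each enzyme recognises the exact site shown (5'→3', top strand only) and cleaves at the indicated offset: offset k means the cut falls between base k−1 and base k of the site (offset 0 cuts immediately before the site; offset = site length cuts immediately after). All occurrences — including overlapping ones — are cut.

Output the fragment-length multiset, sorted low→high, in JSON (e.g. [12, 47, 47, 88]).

Scan for sites:
  DwuII (TCTG, off=4): starts [1, 5, 27, 53, 72, 81, 88, 102, 108] → cuts [5, 9, 31, 57, 76, 85, 92, 106, 112]
  WciI (ATCATAA, off=6): starts [20, 39, 65, 92, 114, 126] → cuts [26, 45, 71, 98, 120, 132]

Pooled cuts: [5, 9, 26, 31, 45, 57, 71, 76, 85, 92, 98, 106, 112, 120, 132]

Fragments:
  5→9: 4 bp
  9→26: 17 bp
  26→31: 5 bp
  31→45: 14 bp
  45→57: 12 bp
  57→71: 14 bp
  71→76: 5 bp
  76→85: 9 bp
  85→92: 7 bp
  92→98: 6 bp
  98→106: 8 bp
  106→112: 6 bp
  112→120: 8 bp
  120→132: 12 bp
  132→5 (wrap): 147-132+5 = 20 bp

[4,5,5,6,6,7,8,8,9,12,12,14,14,17,20]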